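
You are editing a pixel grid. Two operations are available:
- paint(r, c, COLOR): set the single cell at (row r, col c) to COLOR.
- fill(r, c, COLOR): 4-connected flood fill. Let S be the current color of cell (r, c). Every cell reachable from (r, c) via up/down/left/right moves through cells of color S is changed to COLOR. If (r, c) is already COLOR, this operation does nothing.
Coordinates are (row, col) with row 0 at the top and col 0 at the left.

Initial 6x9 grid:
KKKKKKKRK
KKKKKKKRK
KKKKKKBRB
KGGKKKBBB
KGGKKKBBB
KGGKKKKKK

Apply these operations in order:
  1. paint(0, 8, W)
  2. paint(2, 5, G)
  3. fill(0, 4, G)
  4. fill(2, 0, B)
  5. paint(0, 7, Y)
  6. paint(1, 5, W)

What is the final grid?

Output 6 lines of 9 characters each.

Answer: BBBBBBBYW
BBBBBWBRK
BBBBBBBRB
BBBBBBBBB
BBBBBBBBB
BBBBBBBBB

Derivation:
After op 1 paint(0,8,W):
KKKKKKKRW
KKKKKKKRK
KKKKKKBRB
KGGKKKBBB
KGGKKKBBB
KGGKKKKKK
After op 2 paint(2,5,G):
KKKKKKKRW
KKKKKKKRK
KKKKKGBRB
KGGKKKBBB
KGGKKKBBB
KGGKKKKKK
After op 3 fill(0,4,G) [34 cells changed]:
GGGGGGGRW
GGGGGGGRK
GGGGGGBRB
GGGGGGBBB
GGGGGGBBB
GGGGGGGGG
After op 4 fill(2,0,B) [41 cells changed]:
BBBBBBBRW
BBBBBBBRK
BBBBBBBRB
BBBBBBBBB
BBBBBBBBB
BBBBBBBBB
After op 5 paint(0,7,Y):
BBBBBBBYW
BBBBBBBRK
BBBBBBBRB
BBBBBBBBB
BBBBBBBBB
BBBBBBBBB
After op 6 paint(1,5,W):
BBBBBBBYW
BBBBBWBRK
BBBBBBBRB
BBBBBBBBB
BBBBBBBBB
BBBBBBBBB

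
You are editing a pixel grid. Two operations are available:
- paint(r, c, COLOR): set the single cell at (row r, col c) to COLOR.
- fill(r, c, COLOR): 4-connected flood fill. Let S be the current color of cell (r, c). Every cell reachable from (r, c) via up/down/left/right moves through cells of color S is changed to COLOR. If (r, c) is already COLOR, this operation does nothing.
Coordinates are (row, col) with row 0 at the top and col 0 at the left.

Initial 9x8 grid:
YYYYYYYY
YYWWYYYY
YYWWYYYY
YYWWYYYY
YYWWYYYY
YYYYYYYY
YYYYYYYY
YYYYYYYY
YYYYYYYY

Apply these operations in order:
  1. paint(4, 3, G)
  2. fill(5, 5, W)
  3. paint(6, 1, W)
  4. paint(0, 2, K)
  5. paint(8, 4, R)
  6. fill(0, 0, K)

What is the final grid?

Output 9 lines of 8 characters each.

After op 1 paint(4,3,G):
YYYYYYYY
YYWWYYYY
YYWWYYYY
YYWWYYYY
YYWGYYYY
YYYYYYYY
YYYYYYYY
YYYYYYYY
YYYYYYYY
After op 2 fill(5,5,W) [64 cells changed]:
WWWWWWWW
WWWWWWWW
WWWWWWWW
WWWWWWWW
WWWGWWWW
WWWWWWWW
WWWWWWWW
WWWWWWWW
WWWWWWWW
After op 3 paint(6,1,W):
WWWWWWWW
WWWWWWWW
WWWWWWWW
WWWWWWWW
WWWGWWWW
WWWWWWWW
WWWWWWWW
WWWWWWWW
WWWWWWWW
After op 4 paint(0,2,K):
WWKWWWWW
WWWWWWWW
WWWWWWWW
WWWWWWWW
WWWGWWWW
WWWWWWWW
WWWWWWWW
WWWWWWWW
WWWWWWWW
After op 5 paint(8,4,R):
WWKWWWWW
WWWWWWWW
WWWWWWWW
WWWWWWWW
WWWGWWWW
WWWWWWWW
WWWWWWWW
WWWWWWWW
WWWWRWWW
After op 6 fill(0,0,K) [69 cells changed]:
KKKKKKKK
KKKKKKKK
KKKKKKKK
KKKKKKKK
KKKGKKKK
KKKKKKKK
KKKKKKKK
KKKKKKKK
KKKKRKKK

Answer: KKKKKKKK
KKKKKKKK
KKKKKKKK
KKKKKKKK
KKKGKKKK
KKKKKKKK
KKKKKKKK
KKKKKKKK
KKKKRKKK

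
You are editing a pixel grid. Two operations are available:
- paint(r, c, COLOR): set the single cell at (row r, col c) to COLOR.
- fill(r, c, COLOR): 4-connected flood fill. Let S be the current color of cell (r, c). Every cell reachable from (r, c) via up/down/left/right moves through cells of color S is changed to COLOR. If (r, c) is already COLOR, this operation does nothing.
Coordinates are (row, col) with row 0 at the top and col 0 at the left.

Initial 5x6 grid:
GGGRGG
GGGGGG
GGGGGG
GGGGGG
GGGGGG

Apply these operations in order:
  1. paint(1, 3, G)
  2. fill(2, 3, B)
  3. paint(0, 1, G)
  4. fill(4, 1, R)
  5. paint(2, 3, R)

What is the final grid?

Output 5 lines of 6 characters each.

After op 1 paint(1,3,G):
GGGRGG
GGGGGG
GGGGGG
GGGGGG
GGGGGG
After op 2 fill(2,3,B) [29 cells changed]:
BBBRBB
BBBBBB
BBBBBB
BBBBBB
BBBBBB
After op 3 paint(0,1,G):
BGBRBB
BBBBBB
BBBBBB
BBBBBB
BBBBBB
After op 4 fill(4,1,R) [28 cells changed]:
RGRRRR
RRRRRR
RRRRRR
RRRRRR
RRRRRR
After op 5 paint(2,3,R):
RGRRRR
RRRRRR
RRRRRR
RRRRRR
RRRRRR

Answer: RGRRRR
RRRRRR
RRRRRR
RRRRRR
RRRRRR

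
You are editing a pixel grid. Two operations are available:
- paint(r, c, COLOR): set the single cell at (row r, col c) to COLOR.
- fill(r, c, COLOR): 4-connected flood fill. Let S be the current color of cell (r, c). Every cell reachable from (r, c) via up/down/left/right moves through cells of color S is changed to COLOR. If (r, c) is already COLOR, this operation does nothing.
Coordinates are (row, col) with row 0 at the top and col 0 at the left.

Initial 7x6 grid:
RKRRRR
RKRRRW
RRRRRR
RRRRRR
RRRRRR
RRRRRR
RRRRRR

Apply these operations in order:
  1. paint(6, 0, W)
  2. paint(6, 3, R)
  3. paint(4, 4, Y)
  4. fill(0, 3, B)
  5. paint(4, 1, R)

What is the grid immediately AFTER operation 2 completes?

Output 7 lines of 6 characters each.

Answer: RKRRRR
RKRRRW
RRRRRR
RRRRRR
RRRRRR
RRRRRR
WRRRRR

Derivation:
After op 1 paint(6,0,W):
RKRRRR
RKRRRW
RRRRRR
RRRRRR
RRRRRR
RRRRRR
WRRRRR
After op 2 paint(6,3,R):
RKRRRR
RKRRRW
RRRRRR
RRRRRR
RRRRRR
RRRRRR
WRRRRR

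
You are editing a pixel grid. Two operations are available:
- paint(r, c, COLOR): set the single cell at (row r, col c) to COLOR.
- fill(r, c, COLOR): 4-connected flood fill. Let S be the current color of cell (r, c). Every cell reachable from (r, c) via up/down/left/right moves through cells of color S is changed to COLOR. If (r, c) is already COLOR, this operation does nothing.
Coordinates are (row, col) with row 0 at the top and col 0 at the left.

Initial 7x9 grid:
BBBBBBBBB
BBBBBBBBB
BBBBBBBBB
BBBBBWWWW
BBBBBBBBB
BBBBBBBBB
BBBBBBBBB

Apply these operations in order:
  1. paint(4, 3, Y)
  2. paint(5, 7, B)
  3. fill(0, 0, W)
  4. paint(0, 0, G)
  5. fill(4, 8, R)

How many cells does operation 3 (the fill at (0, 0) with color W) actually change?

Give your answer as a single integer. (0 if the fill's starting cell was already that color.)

Answer: 58

Derivation:
After op 1 paint(4,3,Y):
BBBBBBBBB
BBBBBBBBB
BBBBBBBBB
BBBBBWWWW
BBBYBBBBB
BBBBBBBBB
BBBBBBBBB
After op 2 paint(5,7,B):
BBBBBBBBB
BBBBBBBBB
BBBBBBBBB
BBBBBWWWW
BBBYBBBBB
BBBBBBBBB
BBBBBBBBB
After op 3 fill(0,0,W) [58 cells changed]:
WWWWWWWWW
WWWWWWWWW
WWWWWWWWW
WWWWWWWWW
WWWYWWWWW
WWWWWWWWW
WWWWWWWWW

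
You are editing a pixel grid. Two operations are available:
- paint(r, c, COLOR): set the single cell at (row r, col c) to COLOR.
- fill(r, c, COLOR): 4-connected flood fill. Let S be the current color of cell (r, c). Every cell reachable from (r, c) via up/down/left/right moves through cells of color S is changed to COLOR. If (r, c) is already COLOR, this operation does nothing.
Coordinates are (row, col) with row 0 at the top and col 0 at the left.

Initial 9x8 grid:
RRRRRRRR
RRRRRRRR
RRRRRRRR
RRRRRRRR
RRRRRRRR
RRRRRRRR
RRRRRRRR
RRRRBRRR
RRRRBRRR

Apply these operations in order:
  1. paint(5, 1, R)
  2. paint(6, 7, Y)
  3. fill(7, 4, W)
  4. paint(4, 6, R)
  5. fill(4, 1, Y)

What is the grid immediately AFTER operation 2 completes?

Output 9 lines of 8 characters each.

After op 1 paint(5,1,R):
RRRRRRRR
RRRRRRRR
RRRRRRRR
RRRRRRRR
RRRRRRRR
RRRRRRRR
RRRRRRRR
RRRRBRRR
RRRRBRRR
After op 2 paint(6,7,Y):
RRRRRRRR
RRRRRRRR
RRRRRRRR
RRRRRRRR
RRRRRRRR
RRRRRRRR
RRRRRRRY
RRRRBRRR
RRRRBRRR

Answer: RRRRRRRR
RRRRRRRR
RRRRRRRR
RRRRRRRR
RRRRRRRR
RRRRRRRR
RRRRRRRY
RRRRBRRR
RRRRBRRR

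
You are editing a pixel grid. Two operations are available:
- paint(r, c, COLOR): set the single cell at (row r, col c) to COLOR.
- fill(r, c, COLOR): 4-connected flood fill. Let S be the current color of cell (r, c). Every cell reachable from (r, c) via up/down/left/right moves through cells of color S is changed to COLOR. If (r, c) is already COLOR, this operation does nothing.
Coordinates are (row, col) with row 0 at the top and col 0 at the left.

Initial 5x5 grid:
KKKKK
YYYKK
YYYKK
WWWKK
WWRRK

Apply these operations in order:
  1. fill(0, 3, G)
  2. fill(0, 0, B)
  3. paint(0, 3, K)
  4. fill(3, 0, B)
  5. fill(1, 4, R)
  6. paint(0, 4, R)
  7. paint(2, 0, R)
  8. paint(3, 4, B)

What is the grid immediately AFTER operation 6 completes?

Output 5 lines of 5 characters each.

After op 1 fill(0,3,G) [12 cells changed]:
GGGGG
YYYGG
YYYGG
WWWGG
WWRRG
After op 2 fill(0,0,B) [12 cells changed]:
BBBBB
YYYBB
YYYBB
WWWBB
WWRRB
After op 3 paint(0,3,K):
BBBKB
YYYBB
YYYBB
WWWBB
WWRRB
After op 4 fill(3,0,B) [5 cells changed]:
BBBKB
YYYBB
YYYBB
BBBBB
BBRRB
After op 5 fill(1,4,R) [13 cells changed]:
BBBKR
YYYRR
YYYRR
RRRRR
RRRRR
After op 6 paint(0,4,R):
BBBKR
YYYRR
YYYRR
RRRRR
RRRRR

Answer: BBBKR
YYYRR
YYYRR
RRRRR
RRRRR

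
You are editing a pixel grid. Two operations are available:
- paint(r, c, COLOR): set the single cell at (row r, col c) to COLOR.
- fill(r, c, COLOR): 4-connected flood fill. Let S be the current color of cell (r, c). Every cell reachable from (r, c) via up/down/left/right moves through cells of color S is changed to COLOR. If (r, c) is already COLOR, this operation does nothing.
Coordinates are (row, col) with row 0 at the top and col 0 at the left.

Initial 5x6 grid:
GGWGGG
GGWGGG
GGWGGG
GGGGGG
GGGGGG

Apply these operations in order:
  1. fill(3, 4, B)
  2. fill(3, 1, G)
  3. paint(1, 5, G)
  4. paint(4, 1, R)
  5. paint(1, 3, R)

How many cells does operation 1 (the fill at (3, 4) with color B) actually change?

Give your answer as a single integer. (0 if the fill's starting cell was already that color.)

After op 1 fill(3,4,B) [27 cells changed]:
BBWBBB
BBWBBB
BBWBBB
BBBBBB
BBBBBB

Answer: 27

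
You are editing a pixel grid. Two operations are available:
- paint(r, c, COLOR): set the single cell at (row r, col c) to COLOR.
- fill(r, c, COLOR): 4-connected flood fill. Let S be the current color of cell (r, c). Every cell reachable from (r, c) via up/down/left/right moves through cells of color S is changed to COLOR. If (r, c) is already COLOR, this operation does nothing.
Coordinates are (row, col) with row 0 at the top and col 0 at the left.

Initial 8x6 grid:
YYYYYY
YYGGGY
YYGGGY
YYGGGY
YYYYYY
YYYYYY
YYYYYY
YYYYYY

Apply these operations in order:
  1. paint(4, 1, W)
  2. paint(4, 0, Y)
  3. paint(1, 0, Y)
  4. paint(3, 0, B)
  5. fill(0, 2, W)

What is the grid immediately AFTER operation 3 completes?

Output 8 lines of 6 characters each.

After op 1 paint(4,1,W):
YYYYYY
YYGGGY
YYGGGY
YYGGGY
YWYYYY
YYYYYY
YYYYYY
YYYYYY
After op 2 paint(4,0,Y):
YYYYYY
YYGGGY
YYGGGY
YYGGGY
YWYYYY
YYYYYY
YYYYYY
YYYYYY
After op 3 paint(1,0,Y):
YYYYYY
YYGGGY
YYGGGY
YYGGGY
YWYYYY
YYYYYY
YYYYYY
YYYYYY

Answer: YYYYYY
YYGGGY
YYGGGY
YYGGGY
YWYYYY
YYYYYY
YYYYYY
YYYYYY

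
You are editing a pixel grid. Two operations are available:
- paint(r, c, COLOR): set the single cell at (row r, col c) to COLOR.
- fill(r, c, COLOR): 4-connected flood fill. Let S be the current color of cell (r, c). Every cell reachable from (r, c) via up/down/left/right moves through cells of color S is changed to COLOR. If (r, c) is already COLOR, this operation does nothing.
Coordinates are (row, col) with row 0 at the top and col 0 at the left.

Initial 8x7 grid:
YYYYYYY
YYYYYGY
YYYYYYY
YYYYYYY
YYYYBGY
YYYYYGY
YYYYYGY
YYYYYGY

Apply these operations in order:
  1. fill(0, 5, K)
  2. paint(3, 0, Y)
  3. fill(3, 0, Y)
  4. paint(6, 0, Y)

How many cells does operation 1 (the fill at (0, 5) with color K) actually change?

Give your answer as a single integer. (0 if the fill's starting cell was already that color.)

Answer: 50

Derivation:
After op 1 fill(0,5,K) [50 cells changed]:
KKKKKKK
KKKKKGK
KKKKKKK
KKKKKKK
KKKKBGK
KKKKKGK
KKKKKGK
KKKKKGK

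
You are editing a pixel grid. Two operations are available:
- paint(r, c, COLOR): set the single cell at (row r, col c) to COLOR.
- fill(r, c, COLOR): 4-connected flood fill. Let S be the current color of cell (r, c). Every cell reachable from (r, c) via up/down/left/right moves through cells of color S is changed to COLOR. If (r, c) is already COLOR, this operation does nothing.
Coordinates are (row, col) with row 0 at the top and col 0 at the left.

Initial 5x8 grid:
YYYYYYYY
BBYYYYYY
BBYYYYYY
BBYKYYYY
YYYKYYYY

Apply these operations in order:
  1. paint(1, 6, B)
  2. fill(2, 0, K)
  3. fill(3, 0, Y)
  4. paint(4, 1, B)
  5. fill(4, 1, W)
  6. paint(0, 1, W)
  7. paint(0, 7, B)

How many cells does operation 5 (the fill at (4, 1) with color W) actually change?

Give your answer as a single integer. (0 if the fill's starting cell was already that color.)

After op 1 paint(1,6,B):
YYYYYYYY
BBYYYYBY
BBYYYYYY
BBYKYYYY
YYYKYYYY
After op 2 fill(2,0,K) [6 cells changed]:
YYYYYYYY
KKYYYYBY
KKYYYYYY
KKYKYYYY
YYYKYYYY
After op 3 fill(3,0,Y) [6 cells changed]:
YYYYYYYY
YYYYYYBY
YYYYYYYY
YYYKYYYY
YYYKYYYY
After op 4 paint(4,1,B):
YYYYYYYY
YYYYYYBY
YYYYYYYY
YYYKYYYY
YBYKYYYY
After op 5 fill(4,1,W) [1 cells changed]:
YYYYYYYY
YYYYYYBY
YYYYYYYY
YYYKYYYY
YWYKYYYY

Answer: 1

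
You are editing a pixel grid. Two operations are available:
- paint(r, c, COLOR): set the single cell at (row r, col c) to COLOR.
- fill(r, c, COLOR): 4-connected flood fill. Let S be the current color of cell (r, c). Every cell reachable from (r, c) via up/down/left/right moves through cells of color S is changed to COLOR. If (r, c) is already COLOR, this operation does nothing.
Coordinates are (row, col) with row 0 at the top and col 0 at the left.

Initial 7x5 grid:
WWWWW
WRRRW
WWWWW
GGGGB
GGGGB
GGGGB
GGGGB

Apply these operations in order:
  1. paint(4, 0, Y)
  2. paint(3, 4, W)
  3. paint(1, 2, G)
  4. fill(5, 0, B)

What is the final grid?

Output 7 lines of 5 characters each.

Answer: WWWWW
WRGRW
WWWWW
BBBBW
YBBBB
BBBBB
BBBBB

Derivation:
After op 1 paint(4,0,Y):
WWWWW
WRRRW
WWWWW
GGGGB
YGGGB
GGGGB
GGGGB
After op 2 paint(3,4,W):
WWWWW
WRRRW
WWWWW
GGGGW
YGGGB
GGGGB
GGGGB
After op 3 paint(1,2,G):
WWWWW
WRGRW
WWWWW
GGGGW
YGGGB
GGGGB
GGGGB
After op 4 fill(5,0,B) [15 cells changed]:
WWWWW
WRGRW
WWWWW
BBBBW
YBBBB
BBBBB
BBBBB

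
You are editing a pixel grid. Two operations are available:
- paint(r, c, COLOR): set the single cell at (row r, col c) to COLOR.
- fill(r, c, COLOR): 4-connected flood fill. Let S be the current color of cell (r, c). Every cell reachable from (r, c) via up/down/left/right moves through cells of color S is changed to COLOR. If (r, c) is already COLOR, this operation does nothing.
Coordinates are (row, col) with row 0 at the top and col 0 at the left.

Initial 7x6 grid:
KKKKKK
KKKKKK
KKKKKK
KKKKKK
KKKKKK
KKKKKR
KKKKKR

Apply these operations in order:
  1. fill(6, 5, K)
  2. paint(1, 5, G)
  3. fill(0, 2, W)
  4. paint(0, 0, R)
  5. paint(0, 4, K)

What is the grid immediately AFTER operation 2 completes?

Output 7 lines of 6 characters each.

After op 1 fill(6,5,K) [2 cells changed]:
KKKKKK
KKKKKK
KKKKKK
KKKKKK
KKKKKK
KKKKKK
KKKKKK
After op 2 paint(1,5,G):
KKKKKK
KKKKKG
KKKKKK
KKKKKK
KKKKKK
KKKKKK
KKKKKK

Answer: KKKKKK
KKKKKG
KKKKKK
KKKKKK
KKKKKK
KKKKKK
KKKKKK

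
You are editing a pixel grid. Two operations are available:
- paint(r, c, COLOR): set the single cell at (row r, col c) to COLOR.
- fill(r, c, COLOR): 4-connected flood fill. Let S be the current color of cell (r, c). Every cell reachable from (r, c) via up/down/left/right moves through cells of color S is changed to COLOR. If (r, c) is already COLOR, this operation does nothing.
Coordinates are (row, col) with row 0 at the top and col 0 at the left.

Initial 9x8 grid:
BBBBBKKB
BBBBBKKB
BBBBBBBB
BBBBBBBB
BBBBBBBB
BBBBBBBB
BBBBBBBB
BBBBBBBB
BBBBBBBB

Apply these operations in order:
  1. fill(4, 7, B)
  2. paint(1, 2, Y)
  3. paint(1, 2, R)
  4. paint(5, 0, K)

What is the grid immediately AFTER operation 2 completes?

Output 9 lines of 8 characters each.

Answer: BBBBBKKB
BBYBBKKB
BBBBBBBB
BBBBBBBB
BBBBBBBB
BBBBBBBB
BBBBBBBB
BBBBBBBB
BBBBBBBB

Derivation:
After op 1 fill(4,7,B) [0 cells changed]:
BBBBBKKB
BBBBBKKB
BBBBBBBB
BBBBBBBB
BBBBBBBB
BBBBBBBB
BBBBBBBB
BBBBBBBB
BBBBBBBB
After op 2 paint(1,2,Y):
BBBBBKKB
BBYBBKKB
BBBBBBBB
BBBBBBBB
BBBBBBBB
BBBBBBBB
BBBBBBBB
BBBBBBBB
BBBBBBBB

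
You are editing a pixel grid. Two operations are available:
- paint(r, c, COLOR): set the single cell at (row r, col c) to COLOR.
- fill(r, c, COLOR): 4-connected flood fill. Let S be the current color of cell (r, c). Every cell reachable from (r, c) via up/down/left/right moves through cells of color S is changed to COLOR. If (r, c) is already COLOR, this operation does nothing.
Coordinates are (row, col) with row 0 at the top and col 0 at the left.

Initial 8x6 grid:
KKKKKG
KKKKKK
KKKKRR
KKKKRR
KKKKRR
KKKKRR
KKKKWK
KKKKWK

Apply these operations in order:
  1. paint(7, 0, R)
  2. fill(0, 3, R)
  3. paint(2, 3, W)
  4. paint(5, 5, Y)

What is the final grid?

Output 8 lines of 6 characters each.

Answer: RRRRRG
RRRRRR
RRRWRR
RRRRRR
RRRRRR
RRRRRY
RRRRWK
RRRRWK

Derivation:
After op 1 paint(7,0,R):
KKKKKG
KKKKKK
KKKKRR
KKKKRR
KKKKRR
KKKKRR
KKKKWK
RKKKWK
After op 2 fill(0,3,R) [34 cells changed]:
RRRRRG
RRRRRR
RRRRRR
RRRRRR
RRRRRR
RRRRRR
RRRRWK
RRRRWK
After op 3 paint(2,3,W):
RRRRRG
RRRRRR
RRRWRR
RRRRRR
RRRRRR
RRRRRR
RRRRWK
RRRRWK
After op 4 paint(5,5,Y):
RRRRRG
RRRRRR
RRRWRR
RRRRRR
RRRRRR
RRRRRY
RRRRWK
RRRRWK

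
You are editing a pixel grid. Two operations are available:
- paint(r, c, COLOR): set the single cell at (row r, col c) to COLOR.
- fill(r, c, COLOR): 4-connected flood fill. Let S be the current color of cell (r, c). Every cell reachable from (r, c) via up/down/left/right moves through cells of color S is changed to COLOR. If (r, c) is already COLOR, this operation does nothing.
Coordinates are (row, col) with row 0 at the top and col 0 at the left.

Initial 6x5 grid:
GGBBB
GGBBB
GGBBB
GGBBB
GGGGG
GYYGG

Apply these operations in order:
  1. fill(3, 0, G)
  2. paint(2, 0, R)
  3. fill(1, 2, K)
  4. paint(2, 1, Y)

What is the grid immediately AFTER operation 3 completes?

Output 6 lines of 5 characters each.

After op 1 fill(3,0,G) [0 cells changed]:
GGBBB
GGBBB
GGBBB
GGBBB
GGGGG
GYYGG
After op 2 paint(2,0,R):
GGBBB
GGBBB
RGBBB
GGBBB
GGGGG
GYYGG
After op 3 fill(1,2,K) [12 cells changed]:
GGKKK
GGKKK
RGKKK
GGKKK
GGGGG
GYYGG

Answer: GGKKK
GGKKK
RGKKK
GGKKK
GGGGG
GYYGG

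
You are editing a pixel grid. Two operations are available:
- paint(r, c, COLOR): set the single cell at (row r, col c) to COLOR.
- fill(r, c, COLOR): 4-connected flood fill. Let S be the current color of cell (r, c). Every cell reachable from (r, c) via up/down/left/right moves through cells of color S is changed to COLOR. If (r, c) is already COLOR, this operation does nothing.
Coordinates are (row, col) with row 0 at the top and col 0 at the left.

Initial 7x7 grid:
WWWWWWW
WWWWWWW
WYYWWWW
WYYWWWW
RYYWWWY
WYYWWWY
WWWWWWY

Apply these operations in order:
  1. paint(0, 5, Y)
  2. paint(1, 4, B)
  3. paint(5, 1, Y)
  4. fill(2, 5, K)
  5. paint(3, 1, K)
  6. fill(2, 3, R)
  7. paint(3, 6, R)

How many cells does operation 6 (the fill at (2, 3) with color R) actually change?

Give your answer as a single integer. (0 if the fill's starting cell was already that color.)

After op 1 paint(0,5,Y):
WWWWWYW
WWWWWWW
WYYWWWW
WYYWWWW
RYYWWWY
WYYWWWY
WWWWWWY
After op 2 paint(1,4,B):
WWWWWYW
WWWWBWW
WYYWWWW
WYYWWWW
RYYWWWY
WYYWWWY
WWWWWWY
After op 3 paint(5,1,Y):
WWWWWYW
WWWWBWW
WYYWWWW
WYYWWWW
RYYWWWY
WYYWWWY
WWWWWWY
After op 4 fill(2,5,K) [35 cells changed]:
KKKKKYK
KKKKBKK
KYYKKKK
KYYKKKK
RYYKKKY
KYYKKKY
KKKKKKY
After op 5 paint(3,1,K):
KKKKKYK
KKKKBKK
KYYKKKK
KKYKKKK
RYYKKKY
KYYKKKY
KKKKKKY
After op 6 fill(2,3,R) [36 cells changed]:
RRRRRYR
RRRRBRR
RYYRRRR
RRYRRRR
RYYRRRY
RYYRRRY
RRRRRRY

Answer: 36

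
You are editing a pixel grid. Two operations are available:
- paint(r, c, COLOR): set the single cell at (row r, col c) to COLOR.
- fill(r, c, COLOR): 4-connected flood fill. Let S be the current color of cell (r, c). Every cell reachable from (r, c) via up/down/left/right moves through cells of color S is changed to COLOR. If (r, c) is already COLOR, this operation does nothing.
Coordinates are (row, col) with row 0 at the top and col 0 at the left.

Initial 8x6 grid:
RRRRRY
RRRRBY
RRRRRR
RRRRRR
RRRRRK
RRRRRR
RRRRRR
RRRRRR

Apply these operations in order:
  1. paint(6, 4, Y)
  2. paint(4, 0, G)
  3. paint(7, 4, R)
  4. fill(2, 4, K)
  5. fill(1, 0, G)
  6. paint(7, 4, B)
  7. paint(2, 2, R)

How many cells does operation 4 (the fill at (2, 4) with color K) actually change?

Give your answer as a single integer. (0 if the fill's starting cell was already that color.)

After op 1 paint(6,4,Y):
RRRRRY
RRRRBY
RRRRRR
RRRRRR
RRRRRK
RRRRRR
RRRRYR
RRRRRR
After op 2 paint(4,0,G):
RRRRRY
RRRRBY
RRRRRR
RRRRRR
GRRRRK
RRRRRR
RRRRYR
RRRRRR
After op 3 paint(7,4,R):
RRRRRY
RRRRBY
RRRRRR
RRRRRR
GRRRRK
RRRRRR
RRRRYR
RRRRRR
After op 4 fill(2,4,K) [42 cells changed]:
KKKKKY
KKKKBY
KKKKKK
KKKKKK
GKKKKK
KKKKKK
KKKKYK
KKKKKK

Answer: 42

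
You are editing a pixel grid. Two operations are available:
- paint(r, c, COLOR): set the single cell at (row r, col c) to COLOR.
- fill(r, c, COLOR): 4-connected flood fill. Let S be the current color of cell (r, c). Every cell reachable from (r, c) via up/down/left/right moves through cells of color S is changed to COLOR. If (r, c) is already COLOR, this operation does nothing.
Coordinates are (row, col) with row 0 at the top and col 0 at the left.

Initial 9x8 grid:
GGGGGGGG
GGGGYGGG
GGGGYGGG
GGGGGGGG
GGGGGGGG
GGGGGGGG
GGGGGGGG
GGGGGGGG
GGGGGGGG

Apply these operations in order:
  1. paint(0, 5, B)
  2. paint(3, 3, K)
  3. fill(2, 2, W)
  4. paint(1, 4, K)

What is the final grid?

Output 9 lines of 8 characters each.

Answer: WWWWWBWW
WWWWKWWW
WWWWYWWW
WWWKWWWW
WWWWWWWW
WWWWWWWW
WWWWWWWW
WWWWWWWW
WWWWWWWW

Derivation:
After op 1 paint(0,5,B):
GGGGGBGG
GGGGYGGG
GGGGYGGG
GGGGGGGG
GGGGGGGG
GGGGGGGG
GGGGGGGG
GGGGGGGG
GGGGGGGG
After op 2 paint(3,3,K):
GGGGGBGG
GGGGYGGG
GGGGYGGG
GGGKGGGG
GGGGGGGG
GGGGGGGG
GGGGGGGG
GGGGGGGG
GGGGGGGG
After op 3 fill(2,2,W) [68 cells changed]:
WWWWWBWW
WWWWYWWW
WWWWYWWW
WWWKWWWW
WWWWWWWW
WWWWWWWW
WWWWWWWW
WWWWWWWW
WWWWWWWW
After op 4 paint(1,4,K):
WWWWWBWW
WWWWKWWW
WWWWYWWW
WWWKWWWW
WWWWWWWW
WWWWWWWW
WWWWWWWW
WWWWWWWW
WWWWWWWW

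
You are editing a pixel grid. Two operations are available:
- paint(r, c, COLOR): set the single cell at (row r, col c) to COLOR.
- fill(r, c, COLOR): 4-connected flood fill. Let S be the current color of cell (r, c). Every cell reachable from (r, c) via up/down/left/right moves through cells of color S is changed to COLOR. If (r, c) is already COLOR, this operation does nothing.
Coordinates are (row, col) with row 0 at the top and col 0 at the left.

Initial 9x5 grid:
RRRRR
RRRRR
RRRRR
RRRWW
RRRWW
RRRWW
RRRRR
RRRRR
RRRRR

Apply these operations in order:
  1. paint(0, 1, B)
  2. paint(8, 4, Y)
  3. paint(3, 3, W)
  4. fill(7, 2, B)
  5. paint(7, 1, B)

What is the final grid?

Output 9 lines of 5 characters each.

After op 1 paint(0,1,B):
RBRRR
RRRRR
RRRRR
RRRWW
RRRWW
RRRWW
RRRRR
RRRRR
RRRRR
After op 2 paint(8,4,Y):
RBRRR
RRRRR
RRRRR
RRRWW
RRRWW
RRRWW
RRRRR
RRRRR
RRRRY
After op 3 paint(3,3,W):
RBRRR
RRRRR
RRRRR
RRRWW
RRRWW
RRRWW
RRRRR
RRRRR
RRRRY
After op 4 fill(7,2,B) [37 cells changed]:
BBBBB
BBBBB
BBBBB
BBBWW
BBBWW
BBBWW
BBBBB
BBBBB
BBBBY
After op 5 paint(7,1,B):
BBBBB
BBBBB
BBBBB
BBBWW
BBBWW
BBBWW
BBBBB
BBBBB
BBBBY

Answer: BBBBB
BBBBB
BBBBB
BBBWW
BBBWW
BBBWW
BBBBB
BBBBB
BBBBY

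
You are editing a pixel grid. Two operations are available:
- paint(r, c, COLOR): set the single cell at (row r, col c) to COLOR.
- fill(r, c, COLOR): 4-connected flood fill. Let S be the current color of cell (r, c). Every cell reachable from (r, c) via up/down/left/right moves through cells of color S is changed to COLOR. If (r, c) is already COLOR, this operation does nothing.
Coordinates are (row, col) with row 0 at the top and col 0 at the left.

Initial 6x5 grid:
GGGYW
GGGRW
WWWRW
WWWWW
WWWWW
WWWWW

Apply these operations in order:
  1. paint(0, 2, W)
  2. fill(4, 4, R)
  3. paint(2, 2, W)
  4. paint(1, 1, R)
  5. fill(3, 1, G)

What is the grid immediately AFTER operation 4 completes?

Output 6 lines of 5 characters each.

After op 1 paint(0,2,W):
GGWYW
GGGRW
WWWRW
WWWWW
WWWWW
WWWWW
After op 2 fill(4,4,R) [21 cells changed]:
GGWYR
GGGRR
RRRRR
RRRRR
RRRRR
RRRRR
After op 3 paint(2,2,W):
GGWYR
GGGRR
RRWRR
RRRRR
RRRRR
RRRRR
After op 4 paint(1,1,R):
GGWYR
GRGRR
RRWRR
RRRRR
RRRRR
RRRRR

Answer: GGWYR
GRGRR
RRWRR
RRRRR
RRRRR
RRRRR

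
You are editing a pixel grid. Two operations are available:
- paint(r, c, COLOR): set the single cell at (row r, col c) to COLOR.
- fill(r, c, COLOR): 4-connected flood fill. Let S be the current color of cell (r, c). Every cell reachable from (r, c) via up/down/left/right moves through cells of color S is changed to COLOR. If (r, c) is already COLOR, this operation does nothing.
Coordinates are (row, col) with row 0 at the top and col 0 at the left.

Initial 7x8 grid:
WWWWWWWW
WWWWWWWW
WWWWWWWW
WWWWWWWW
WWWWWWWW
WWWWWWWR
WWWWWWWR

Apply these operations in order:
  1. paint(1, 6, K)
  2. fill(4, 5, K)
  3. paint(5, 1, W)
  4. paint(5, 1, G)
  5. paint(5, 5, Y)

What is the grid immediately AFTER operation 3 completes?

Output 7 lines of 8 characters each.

Answer: KKKKKKKK
KKKKKKKK
KKKKKKKK
KKKKKKKK
KKKKKKKK
KWKKKKKR
KKKKKKKR

Derivation:
After op 1 paint(1,6,K):
WWWWWWWW
WWWWWWKW
WWWWWWWW
WWWWWWWW
WWWWWWWW
WWWWWWWR
WWWWWWWR
After op 2 fill(4,5,K) [53 cells changed]:
KKKKKKKK
KKKKKKKK
KKKKKKKK
KKKKKKKK
KKKKKKKK
KKKKKKKR
KKKKKKKR
After op 3 paint(5,1,W):
KKKKKKKK
KKKKKKKK
KKKKKKKK
KKKKKKKK
KKKKKKKK
KWKKKKKR
KKKKKKKR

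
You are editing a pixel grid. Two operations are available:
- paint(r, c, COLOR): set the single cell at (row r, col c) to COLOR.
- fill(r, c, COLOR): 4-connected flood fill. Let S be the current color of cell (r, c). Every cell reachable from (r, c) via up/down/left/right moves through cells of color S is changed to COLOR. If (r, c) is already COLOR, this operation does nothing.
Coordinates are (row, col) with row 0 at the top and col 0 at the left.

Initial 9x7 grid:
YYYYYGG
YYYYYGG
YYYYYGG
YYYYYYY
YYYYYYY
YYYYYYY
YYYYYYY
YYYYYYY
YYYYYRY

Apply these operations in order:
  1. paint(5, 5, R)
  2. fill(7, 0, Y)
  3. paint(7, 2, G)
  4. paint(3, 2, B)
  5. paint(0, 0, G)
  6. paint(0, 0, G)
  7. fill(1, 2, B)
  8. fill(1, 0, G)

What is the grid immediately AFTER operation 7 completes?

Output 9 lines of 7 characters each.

Answer: GBBBBGG
BBBBBGG
BBBBBGG
BBBBBBB
BBBBBBB
BBBBBRB
BBBBBBB
BBGBBBB
BBBBBRB

Derivation:
After op 1 paint(5,5,R):
YYYYYGG
YYYYYGG
YYYYYGG
YYYYYYY
YYYYYYY
YYYYYRY
YYYYYYY
YYYYYYY
YYYYYRY
After op 2 fill(7,0,Y) [0 cells changed]:
YYYYYGG
YYYYYGG
YYYYYGG
YYYYYYY
YYYYYYY
YYYYYRY
YYYYYYY
YYYYYYY
YYYYYRY
After op 3 paint(7,2,G):
YYYYYGG
YYYYYGG
YYYYYGG
YYYYYYY
YYYYYYY
YYYYYRY
YYYYYYY
YYGYYYY
YYYYYRY
After op 4 paint(3,2,B):
YYYYYGG
YYYYYGG
YYYYYGG
YYBYYYY
YYYYYYY
YYYYYRY
YYYYYYY
YYGYYYY
YYYYYRY
After op 5 paint(0,0,G):
GYYYYGG
YYYYYGG
YYYYYGG
YYBYYYY
YYYYYYY
YYYYYRY
YYYYYYY
YYGYYYY
YYYYYRY
After op 6 paint(0,0,G):
GYYYYGG
YYYYYGG
YYYYYGG
YYBYYYY
YYYYYYY
YYYYYRY
YYYYYYY
YYGYYYY
YYYYYRY
After op 7 fill(1,2,B) [52 cells changed]:
GBBBBGG
BBBBBGG
BBBBBGG
BBBBBBB
BBBBBBB
BBBBBRB
BBBBBBB
BBGBBBB
BBBBBRB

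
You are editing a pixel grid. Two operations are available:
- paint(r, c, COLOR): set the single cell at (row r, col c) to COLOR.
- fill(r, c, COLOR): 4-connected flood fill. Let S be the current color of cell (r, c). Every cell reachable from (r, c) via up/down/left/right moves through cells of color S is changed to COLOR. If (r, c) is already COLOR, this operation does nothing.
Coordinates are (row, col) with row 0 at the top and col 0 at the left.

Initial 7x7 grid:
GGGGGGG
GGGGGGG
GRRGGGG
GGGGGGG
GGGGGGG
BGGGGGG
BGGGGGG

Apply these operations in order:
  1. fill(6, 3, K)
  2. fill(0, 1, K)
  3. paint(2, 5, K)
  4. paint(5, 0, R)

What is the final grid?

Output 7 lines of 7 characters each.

Answer: KKKKKKK
KKKKKKK
KRRKKKK
KKKKKKK
KKKKKKK
RKKKKKK
BKKKKKK

Derivation:
After op 1 fill(6,3,K) [45 cells changed]:
KKKKKKK
KKKKKKK
KRRKKKK
KKKKKKK
KKKKKKK
BKKKKKK
BKKKKKK
After op 2 fill(0,1,K) [0 cells changed]:
KKKKKKK
KKKKKKK
KRRKKKK
KKKKKKK
KKKKKKK
BKKKKKK
BKKKKKK
After op 3 paint(2,5,K):
KKKKKKK
KKKKKKK
KRRKKKK
KKKKKKK
KKKKKKK
BKKKKKK
BKKKKKK
After op 4 paint(5,0,R):
KKKKKKK
KKKKKKK
KRRKKKK
KKKKKKK
KKKKKKK
RKKKKKK
BKKKKKK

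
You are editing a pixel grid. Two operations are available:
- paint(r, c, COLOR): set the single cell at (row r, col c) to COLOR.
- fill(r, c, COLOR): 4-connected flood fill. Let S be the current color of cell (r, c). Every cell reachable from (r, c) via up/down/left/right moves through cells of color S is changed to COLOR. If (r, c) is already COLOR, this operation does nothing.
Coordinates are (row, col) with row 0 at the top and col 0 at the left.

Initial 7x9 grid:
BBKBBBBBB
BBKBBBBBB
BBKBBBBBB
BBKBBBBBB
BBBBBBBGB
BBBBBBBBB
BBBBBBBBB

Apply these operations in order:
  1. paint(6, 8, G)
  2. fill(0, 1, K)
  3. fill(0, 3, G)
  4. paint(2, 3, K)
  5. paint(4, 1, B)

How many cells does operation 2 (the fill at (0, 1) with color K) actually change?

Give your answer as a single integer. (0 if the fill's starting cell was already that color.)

After op 1 paint(6,8,G):
BBKBBBBBB
BBKBBBBBB
BBKBBBBBB
BBKBBBBBB
BBBBBBBGB
BBBBBBBBB
BBBBBBBBG
After op 2 fill(0,1,K) [57 cells changed]:
KKKKKKKKK
KKKKKKKKK
KKKKKKKKK
KKKKKKKKK
KKKKKKKGK
KKKKKKKKK
KKKKKKKKG

Answer: 57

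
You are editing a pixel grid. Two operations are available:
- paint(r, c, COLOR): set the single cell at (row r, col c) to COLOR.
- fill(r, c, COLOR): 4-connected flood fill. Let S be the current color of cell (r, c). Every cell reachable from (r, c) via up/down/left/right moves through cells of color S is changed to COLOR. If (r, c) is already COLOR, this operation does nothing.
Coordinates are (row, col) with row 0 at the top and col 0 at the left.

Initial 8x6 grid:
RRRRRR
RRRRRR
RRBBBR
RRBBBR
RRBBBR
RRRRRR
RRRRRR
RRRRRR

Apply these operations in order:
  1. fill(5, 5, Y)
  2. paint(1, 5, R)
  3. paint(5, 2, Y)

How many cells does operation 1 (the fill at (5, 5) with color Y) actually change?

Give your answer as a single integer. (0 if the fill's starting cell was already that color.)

Answer: 39

Derivation:
After op 1 fill(5,5,Y) [39 cells changed]:
YYYYYY
YYYYYY
YYBBBY
YYBBBY
YYBBBY
YYYYYY
YYYYYY
YYYYYY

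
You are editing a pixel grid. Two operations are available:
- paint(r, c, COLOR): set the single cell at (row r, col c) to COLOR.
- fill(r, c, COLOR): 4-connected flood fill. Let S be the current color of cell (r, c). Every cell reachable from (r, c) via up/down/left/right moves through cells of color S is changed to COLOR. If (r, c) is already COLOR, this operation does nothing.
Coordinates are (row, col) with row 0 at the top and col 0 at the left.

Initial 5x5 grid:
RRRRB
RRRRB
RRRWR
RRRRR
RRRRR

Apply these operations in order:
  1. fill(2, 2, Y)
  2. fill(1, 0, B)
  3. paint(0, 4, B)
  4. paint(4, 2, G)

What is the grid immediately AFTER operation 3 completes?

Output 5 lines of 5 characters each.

After op 1 fill(2,2,Y) [22 cells changed]:
YYYYB
YYYYB
YYYWY
YYYYY
YYYYY
After op 2 fill(1,0,B) [22 cells changed]:
BBBBB
BBBBB
BBBWB
BBBBB
BBBBB
After op 3 paint(0,4,B):
BBBBB
BBBBB
BBBWB
BBBBB
BBBBB

Answer: BBBBB
BBBBB
BBBWB
BBBBB
BBBBB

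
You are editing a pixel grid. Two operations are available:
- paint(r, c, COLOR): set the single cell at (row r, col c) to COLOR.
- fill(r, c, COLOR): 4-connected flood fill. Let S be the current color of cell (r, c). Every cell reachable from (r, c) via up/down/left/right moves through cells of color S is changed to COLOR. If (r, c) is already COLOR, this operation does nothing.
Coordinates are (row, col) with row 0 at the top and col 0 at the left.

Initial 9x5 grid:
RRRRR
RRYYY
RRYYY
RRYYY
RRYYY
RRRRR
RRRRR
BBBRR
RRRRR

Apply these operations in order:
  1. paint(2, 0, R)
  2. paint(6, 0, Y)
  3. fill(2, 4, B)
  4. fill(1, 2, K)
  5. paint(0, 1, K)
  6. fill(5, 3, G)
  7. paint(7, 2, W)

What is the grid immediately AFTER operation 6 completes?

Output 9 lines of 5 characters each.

Answer: GKRRR
GGKKK
GGKKK
GGKKK
GGKKK
GGGGG
YGGGG
BBBGG
GGGGG

Derivation:
After op 1 paint(2,0,R):
RRRRR
RRYYY
RRYYY
RRYYY
RRYYY
RRRRR
RRRRR
BBBRR
RRRRR
After op 2 paint(6,0,Y):
RRRRR
RRYYY
RRYYY
RRYYY
RRYYY
RRRRR
YRRRR
BBBRR
RRRRR
After op 3 fill(2,4,B) [12 cells changed]:
RRRRR
RRBBB
RRBBB
RRBBB
RRBBB
RRRRR
YRRRR
BBBRR
RRRRR
After op 4 fill(1,2,K) [12 cells changed]:
RRRRR
RRKKK
RRKKK
RRKKK
RRKKK
RRRRR
YRRRR
BBBRR
RRRRR
After op 5 paint(0,1,K):
RKRRR
RRKKK
RRKKK
RRKKK
RRKKK
RRRRR
YRRRR
BBBRR
RRRRR
After op 6 fill(5,3,G) [25 cells changed]:
GKRRR
GGKKK
GGKKK
GGKKK
GGKKK
GGGGG
YGGGG
BBBGG
GGGGG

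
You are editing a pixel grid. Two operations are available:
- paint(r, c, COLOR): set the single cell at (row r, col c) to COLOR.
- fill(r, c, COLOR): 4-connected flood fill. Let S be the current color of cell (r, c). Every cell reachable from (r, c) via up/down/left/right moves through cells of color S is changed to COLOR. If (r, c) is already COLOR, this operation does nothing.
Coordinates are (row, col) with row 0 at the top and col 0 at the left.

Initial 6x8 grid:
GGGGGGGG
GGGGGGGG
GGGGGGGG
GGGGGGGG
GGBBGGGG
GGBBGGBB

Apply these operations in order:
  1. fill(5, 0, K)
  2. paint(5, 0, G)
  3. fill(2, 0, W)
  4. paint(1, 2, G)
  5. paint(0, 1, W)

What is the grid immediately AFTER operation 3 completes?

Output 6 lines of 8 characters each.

After op 1 fill(5,0,K) [42 cells changed]:
KKKKKKKK
KKKKKKKK
KKKKKKKK
KKKKKKKK
KKBBKKKK
KKBBKKBB
After op 2 paint(5,0,G):
KKKKKKKK
KKKKKKKK
KKKKKKKK
KKKKKKKK
KKBBKKKK
GKBBKKBB
After op 3 fill(2,0,W) [41 cells changed]:
WWWWWWWW
WWWWWWWW
WWWWWWWW
WWWWWWWW
WWBBWWWW
GWBBWWBB

Answer: WWWWWWWW
WWWWWWWW
WWWWWWWW
WWWWWWWW
WWBBWWWW
GWBBWWBB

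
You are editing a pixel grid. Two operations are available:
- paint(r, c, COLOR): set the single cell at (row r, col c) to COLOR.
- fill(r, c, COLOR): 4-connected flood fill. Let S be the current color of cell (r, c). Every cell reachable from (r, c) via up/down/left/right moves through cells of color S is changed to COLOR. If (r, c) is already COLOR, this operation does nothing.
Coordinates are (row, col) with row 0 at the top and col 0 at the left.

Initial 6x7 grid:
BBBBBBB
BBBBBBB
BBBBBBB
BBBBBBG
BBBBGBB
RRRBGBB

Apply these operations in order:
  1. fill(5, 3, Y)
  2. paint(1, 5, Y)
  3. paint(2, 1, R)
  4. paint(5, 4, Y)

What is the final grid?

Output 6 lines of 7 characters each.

Answer: YYYYYYY
YYYYYYY
YRYYYYY
YYYYYYG
YYYYGYY
RRRYYYY

Derivation:
After op 1 fill(5,3,Y) [36 cells changed]:
YYYYYYY
YYYYYYY
YYYYYYY
YYYYYYG
YYYYGYY
RRRYGYY
After op 2 paint(1,5,Y):
YYYYYYY
YYYYYYY
YYYYYYY
YYYYYYG
YYYYGYY
RRRYGYY
After op 3 paint(2,1,R):
YYYYYYY
YYYYYYY
YRYYYYY
YYYYYYG
YYYYGYY
RRRYGYY
After op 4 paint(5,4,Y):
YYYYYYY
YYYYYYY
YRYYYYY
YYYYYYG
YYYYGYY
RRRYYYY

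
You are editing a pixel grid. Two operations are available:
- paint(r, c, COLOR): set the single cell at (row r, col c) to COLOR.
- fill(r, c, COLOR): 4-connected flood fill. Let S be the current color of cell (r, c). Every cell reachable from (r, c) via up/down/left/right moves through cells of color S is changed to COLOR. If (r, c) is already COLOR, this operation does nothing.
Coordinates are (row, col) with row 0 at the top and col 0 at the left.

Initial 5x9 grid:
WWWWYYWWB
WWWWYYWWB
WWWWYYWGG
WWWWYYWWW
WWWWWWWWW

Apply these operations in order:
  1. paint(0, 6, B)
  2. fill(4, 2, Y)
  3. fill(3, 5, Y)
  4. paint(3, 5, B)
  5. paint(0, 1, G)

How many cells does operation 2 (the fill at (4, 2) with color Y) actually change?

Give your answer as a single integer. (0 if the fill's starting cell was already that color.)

After op 1 paint(0,6,B):
WWWWYYBWB
WWWWYYWWB
WWWWYYWGG
WWWWYYWWW
WWWWWWWWW
After op 2 fill(4,2,Y) [32 cells changed]:
YYYYYYBYB
YYYYYYYYB
YYYYYYYGG
YYYYYYYYY
YYYYYYYYY

Answer: 32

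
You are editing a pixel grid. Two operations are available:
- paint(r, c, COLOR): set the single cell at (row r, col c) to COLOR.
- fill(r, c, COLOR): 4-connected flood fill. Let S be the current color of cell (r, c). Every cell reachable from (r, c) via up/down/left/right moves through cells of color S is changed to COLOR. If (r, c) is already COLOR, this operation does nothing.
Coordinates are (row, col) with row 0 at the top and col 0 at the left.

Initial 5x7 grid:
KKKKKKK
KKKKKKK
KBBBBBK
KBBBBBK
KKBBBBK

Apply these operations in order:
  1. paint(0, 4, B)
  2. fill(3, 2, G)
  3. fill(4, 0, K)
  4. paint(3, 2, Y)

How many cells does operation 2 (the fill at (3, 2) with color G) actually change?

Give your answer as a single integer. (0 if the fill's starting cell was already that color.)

Answer: 14

Derivation:
After op 1 paint(0,4,B):
KKKKBKK
KKKKKKK
KBBBBBK
KBBBBBK
KKBBBBK
After op 2 fill(3,2,G) [14 cells changed]:
KKKKBKK
KKKKKKK
KGGGGGK
KGGGGGK
KKGGGGK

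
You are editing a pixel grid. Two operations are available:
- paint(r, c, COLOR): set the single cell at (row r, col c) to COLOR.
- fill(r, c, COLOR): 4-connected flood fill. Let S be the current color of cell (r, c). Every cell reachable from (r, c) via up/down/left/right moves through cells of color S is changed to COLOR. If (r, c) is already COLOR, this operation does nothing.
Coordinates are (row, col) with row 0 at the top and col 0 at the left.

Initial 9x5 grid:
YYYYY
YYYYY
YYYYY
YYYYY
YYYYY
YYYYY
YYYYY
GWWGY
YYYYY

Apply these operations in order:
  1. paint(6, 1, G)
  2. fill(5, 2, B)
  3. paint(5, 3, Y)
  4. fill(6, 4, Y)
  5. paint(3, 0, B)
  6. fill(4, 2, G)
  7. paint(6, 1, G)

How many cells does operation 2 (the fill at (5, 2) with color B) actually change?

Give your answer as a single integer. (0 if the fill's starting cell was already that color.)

After op 1 paint(6,1,G):
YYYYY
YYYYY
YYYYY
YYYYY
YYYYY
YYYYY
YGYYY
GWWGY
YYYYY
After op 2 fill(5,2,B) [40 cells changed]:
BBBBB
BBBBB
BBBBB
BBBBB
BBBBB
BBBBB
BGBBB
GWWGB
BBBBB

Answer: 40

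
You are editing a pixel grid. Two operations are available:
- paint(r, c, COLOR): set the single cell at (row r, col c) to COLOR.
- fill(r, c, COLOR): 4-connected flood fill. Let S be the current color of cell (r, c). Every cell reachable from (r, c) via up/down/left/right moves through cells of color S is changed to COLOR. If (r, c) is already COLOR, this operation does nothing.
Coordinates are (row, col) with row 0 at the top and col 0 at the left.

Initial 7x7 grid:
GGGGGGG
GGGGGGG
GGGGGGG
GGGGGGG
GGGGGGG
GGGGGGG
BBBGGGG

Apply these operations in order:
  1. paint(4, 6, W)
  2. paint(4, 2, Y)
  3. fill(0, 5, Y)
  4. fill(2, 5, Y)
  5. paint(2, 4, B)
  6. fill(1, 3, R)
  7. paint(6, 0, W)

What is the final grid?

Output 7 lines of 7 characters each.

After op 1 paint(4,6,W):
GGGGGGG
GGGGGGG
GGGGGGG
GGGGGGG
GGGGGGW
GGGGGGG
BBBGGGG
After op 2 paint(4,2,Y):
GGGGGGG
GGGGGGG
GGGGGGG
GGGGGGG
GGYGGGW
GGGGGGG
BBBGGGG
After op 3 fill(0,5,Y) [44 cells changed]:
YYYYYYY
YYYYYYY
YYYYYYY
YYYYYYY
YYYYYYW
YYYYYYY
BBBYYYY
After op 4 fill(2,5,Y) [0 cells changed]:
YYYYYYY
YYYYYYY
YYYYYYY
YYYYYYY
YYYYYYW
YYYYYYY
BBBYYYY
After op 5 paint(2,4,B):
YYYYYYY
YYYYYYY
YYYYBYY
YYYYYYY
YYYYYYW
YYYYYYY
BBBYYYY
After op 6 fill(1,3,R) [44 cells changed]:
RRRRRRR
RRRRRRR
RRRRBRR
RRRRRRR
RRRRRRW
RRRRRRR
BBBRRRR
After op 7 paint(6,0,W):
RRRRRRR
RRRRRRR
RRRRBRR
RRRRRRR
RRRRRRW
RRRRRRR
WBBRRRR

Answer: RRRRRRR
RRRRRRR
RRRRBRR
RRRRRRR
RRRRRRW
RRRRRRR
WBBRRRR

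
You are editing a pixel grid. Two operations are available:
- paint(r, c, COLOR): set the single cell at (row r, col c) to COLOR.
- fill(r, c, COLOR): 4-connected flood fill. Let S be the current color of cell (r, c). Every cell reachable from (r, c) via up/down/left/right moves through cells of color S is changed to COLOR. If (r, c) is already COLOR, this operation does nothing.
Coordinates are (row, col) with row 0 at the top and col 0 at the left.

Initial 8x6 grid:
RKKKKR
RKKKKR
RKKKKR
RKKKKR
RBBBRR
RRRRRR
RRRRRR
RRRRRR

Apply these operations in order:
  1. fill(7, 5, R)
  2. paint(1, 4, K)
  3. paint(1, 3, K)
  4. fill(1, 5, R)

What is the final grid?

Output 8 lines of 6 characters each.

Answer: RKKKKR
RKKKKR
RKKKKR
RKKKKR
RBBBRR
RRRRRR
RRRRRR
RRRRRR

Derivation:
After op 1 fill(7,5,R) [0 cells changed]:
RKKKKR
RKKKKR
RKKKKR
RKKKKR
RBBBRR
RRRRRR
RRRRRR
RRRRRR
After op 2 paint(1,4,K):
RKKKKR
RKKKKR
RKKKKR
RKKKKR
RBBBRR
RRRRRR
RRRRRR
RRRRRR
After op 3 paint(1,3,K):
RKKKKR
RKKKKR
RKKKKR
RKKKKR
RBBBRR
RRRRRR
RRRRRR
RRRRRR
After op 4 fill(1,5,R) [0 cells changed]:
RKKKKR
RKKKKR
RKKKKR
RKKKKR
RBBBRR
RRRRRR
RRRRRR
RRRRRR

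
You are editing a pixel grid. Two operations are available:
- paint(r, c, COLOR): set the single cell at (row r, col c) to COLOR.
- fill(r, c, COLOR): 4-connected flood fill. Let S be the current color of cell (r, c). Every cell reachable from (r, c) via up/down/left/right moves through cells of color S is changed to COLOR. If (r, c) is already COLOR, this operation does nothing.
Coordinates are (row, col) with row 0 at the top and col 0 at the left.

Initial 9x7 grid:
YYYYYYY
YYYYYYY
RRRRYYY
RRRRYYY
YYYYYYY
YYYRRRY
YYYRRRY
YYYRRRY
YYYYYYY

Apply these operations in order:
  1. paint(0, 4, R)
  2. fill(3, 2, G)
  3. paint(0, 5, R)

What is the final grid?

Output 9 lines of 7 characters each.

After op 1 paint(0,4,R):
YYYYRYY
YYYYYYY
RRRRYYY
RRRRYYY
YYYYYYY
YYYRRRY
YYYRRRY
YYYRRRY
YYYYYYY
After op 2 fill(3,2,G) [8 cells changed]:
YYYYRYY
YYYYYYY
GGGGYYY
GGGGYYY
YYYYYYY
YYYRRRY
YYYRRRY
YYYRRRY
YYYYYYY
After op 3 paint(0,5,R):
YYYYRRY
YYYYYYY
GGGGYYY
GGGGYYY
YYYYYYY
YYYRRRY
YYYRRRY
YYYRRRY
YYYYYYY

Answer: YYYYRRY
YYYYYYY
GGGGYYY
GGGGYYY
YYYYYYY
YYYRRRY
YYYRRRY
YYYRRRY
YYYYYYY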